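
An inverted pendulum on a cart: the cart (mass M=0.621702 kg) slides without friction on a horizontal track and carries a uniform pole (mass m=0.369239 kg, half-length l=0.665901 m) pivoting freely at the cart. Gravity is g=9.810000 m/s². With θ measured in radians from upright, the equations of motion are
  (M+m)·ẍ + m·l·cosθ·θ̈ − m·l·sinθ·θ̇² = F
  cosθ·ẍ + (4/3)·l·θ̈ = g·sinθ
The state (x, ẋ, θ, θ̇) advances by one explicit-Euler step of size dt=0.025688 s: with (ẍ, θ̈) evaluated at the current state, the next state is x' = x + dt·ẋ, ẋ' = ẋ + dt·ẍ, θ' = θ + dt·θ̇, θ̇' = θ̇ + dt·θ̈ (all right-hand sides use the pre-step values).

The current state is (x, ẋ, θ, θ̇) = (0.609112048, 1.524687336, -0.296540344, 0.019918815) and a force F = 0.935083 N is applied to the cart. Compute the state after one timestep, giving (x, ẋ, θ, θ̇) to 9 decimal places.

sinθ=-0.292213309, cosθ=0.956353168
temp = (F + m·l·θ̇²·sinθ)/(M+m) = (0.935083 + -0.000028507)/0.990941 = 0.943602589
θ̈ = (g·sinθ − cosθ·temp)/(l·(4/3 − m·cos²θ/(M+m))) = -5.702610494
ẍ = temp − m·l·θ̈·cosθ/(M+m) = 2.296800895
Euler: x'=0.609112048+0.025688·1.524687336=0.648278216, ẋ'=1.524687336+0.025688·2.296800895=1.583687557
       θ'=-0.296540344+0.025688·0.019918815=-0.296028669, θ̇'=0.019918815+0.025688·-5.702610494=-0.126569843

(0.648278216, 1.583687557, -0.296028669, -0.126569843)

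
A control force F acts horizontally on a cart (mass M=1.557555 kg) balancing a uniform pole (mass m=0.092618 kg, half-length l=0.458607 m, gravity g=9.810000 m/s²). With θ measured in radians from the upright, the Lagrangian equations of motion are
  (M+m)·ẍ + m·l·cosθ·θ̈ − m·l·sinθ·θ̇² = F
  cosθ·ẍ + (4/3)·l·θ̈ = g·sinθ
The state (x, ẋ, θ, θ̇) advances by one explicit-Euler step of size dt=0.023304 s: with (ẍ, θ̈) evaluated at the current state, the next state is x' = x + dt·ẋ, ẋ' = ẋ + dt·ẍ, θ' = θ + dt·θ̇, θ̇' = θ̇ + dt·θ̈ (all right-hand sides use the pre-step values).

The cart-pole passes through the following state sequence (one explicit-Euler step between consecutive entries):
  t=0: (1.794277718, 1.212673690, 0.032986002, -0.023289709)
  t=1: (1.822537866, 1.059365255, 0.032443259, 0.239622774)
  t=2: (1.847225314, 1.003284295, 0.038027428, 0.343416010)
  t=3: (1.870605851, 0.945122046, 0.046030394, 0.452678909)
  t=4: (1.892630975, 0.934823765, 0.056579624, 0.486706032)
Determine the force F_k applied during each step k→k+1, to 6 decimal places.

step 0→1:
  ẍ = (ẋ'−ẋ)/dt = (1.059365255−1.212673690)/0.023304 = -6.578632
  θ̈ = (θ̇'−θ̇)/dt = (0.239622774−-0.023289709)/0.023304 = 11.281861
  sinθ=0.032980, cosθ=0.999456
  F = (M+m)·ẍ + m·l·cosθ·θ̈ − m·l·sinθ·θ̇² = -10.855881 + 0.478939 − 0.000001 = -10.376942
step 1→2:
  ẍ = (ẋ'−ẋ)/dt = (1.003284295−1.059365255)/0.023304 = -2.406495
  θ̈ = (θ̇'−θ̇)/dt = (0.343416010−0.239622774)/0.023304 = 4.453881
  sinθ=0.032438, cosθ=0.999474
  F = (M+m)·ẍ + m·l·cosθ·θ̈ − m·l·sinθ·θ̇² = -3.971133 + 0.189080 − 0.000079 = -3.782132
step 2→3:
  ẍ = (ẋ'−ẋ)/dt = (0.945122046−1.003284295)/0.023304 = -2.495805
  θ̈ = (θ̇'−θ̇)/dt = (0.452678909−0.343416010)/0.023304 = 4.688590
  sinθ=0.038018, cosθ=0.999277
  F = (M+m)·ẍ + m·l·cosθ·θ̈ − m·l·sinθ·θ̇² = -4.118511 + 0.199005 − 0.000190 = -3.919696
step 3→4:
  ẍ = (ẋ'−ẋ)/dt = (0.934823765−0.945122046)/0.023304 = -0.441910
  θ̈ = (θ̇'−θ̇)/dt = (0.486706032−0.452678909)/0.023304 = 1.460141
  sinθ=0.046014, cosθ=0.998941
  F = (M+m)·ẍ + m·l·cosθ·θ̈ − m·l·sinθ·θ̇² = -0.729229 + 0.061954 − 0.000401 = -0.667675

F_0 = -10.376942 N
F_1 = -3.782132 N
F_2 = -3.919696 N
F_3 = -0.667675 N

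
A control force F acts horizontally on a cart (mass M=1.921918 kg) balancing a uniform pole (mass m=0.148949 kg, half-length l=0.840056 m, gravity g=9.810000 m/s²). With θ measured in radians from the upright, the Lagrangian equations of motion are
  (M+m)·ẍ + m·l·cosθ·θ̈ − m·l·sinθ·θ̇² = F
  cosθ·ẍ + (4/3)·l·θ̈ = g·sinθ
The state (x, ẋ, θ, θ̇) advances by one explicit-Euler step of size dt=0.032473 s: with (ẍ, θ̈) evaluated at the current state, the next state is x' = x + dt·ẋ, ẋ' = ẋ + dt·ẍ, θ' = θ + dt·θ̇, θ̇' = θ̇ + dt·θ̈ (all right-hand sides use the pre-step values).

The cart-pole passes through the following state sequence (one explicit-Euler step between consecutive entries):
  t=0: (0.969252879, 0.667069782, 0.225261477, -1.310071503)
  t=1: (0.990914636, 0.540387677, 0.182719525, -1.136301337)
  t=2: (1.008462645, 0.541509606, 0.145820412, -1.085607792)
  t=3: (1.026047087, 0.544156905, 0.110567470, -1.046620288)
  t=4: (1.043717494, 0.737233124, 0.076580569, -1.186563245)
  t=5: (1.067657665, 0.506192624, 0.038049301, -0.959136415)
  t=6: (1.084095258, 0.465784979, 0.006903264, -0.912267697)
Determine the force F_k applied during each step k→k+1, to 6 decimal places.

step 0→1:
  ẍ = (ẋ'−ẋ)/dt = (0.540387677−0.667069782)/0.032473 = -3.901152
  θ̈ = (θ̇'−θ̇)/dt = (-1.136301337−-1.310071503)/0.032473 = 5.351220
  sinθ=0.223361, cosθ=0.974736
  F = (M+m)·ẍ + m·l·cosθ·θ̈ − m·l·sinθ·θ̇² = -8.078767 + 0.652658 − 0.047967 = -7.474076
step 1→2:
  ẍ = (ẋ'−ẋ)/dt = (0.541509606−0.540387677)/0.032473 = 0.034550
  θ̈ = (θ̇'−θ̇)/dt = (-1.085607792−-1.136301337)/0.032473 = 1.561098
  sinθ=0.181704, cosθ=0.983353
  F = (M+m)·ẍ + m·l·cosθ·θ̈ − m·l·sinθ·θ̇² = 0.071548 + 0.192082 − 0.029356 = 0.234273
step 2→3:
  ẍ = (ẋ'−ẋ)/dt = (0.544156905−0.541509606)/0.032473 = 0.081523
  θ̈ = (θ̇'−θ̇)/dt = (-1.046620288−-1.085607792)/0.032473 = 1.200613
  sinθ=0.145304, cosθ=0.989387
  F = (M+m)·ẍ + m·l·cosθ·θ̈ − m·l·sinθ·θ̇² = 0.168823 + 0.148633 − 0.021427 = 0.296029
step 3→4:
  ẍ = (ẋ'−ẋ)/dt = (0.737233124−0.544156905)/0.032473 = 5.945746
  θ̈ = (θ̇'−θ̇)/dt = (-1.186563245−-1.046620288)/0.032473 = -4.309517
  sinθ=0.110342, cosθ=0.993894
  F = (M+m)·ẍ + m·l·cosθ·θ̈ − m·l·sinθ·θ̇² = 12.312850 + -0.535938 − 0.015124 = 11.761788
step 4→5:
  ẍ = (ẋ'−ẋ)/dt = (0.506192624−0.737233124)/0.032473 = -7.114849
  θ̈ = (θ̇'−θ̇)/dt = (-0.959136415−-1.186563245)/0.032473 = 7.003567
  sinθ=0.076506, cosθ=0.997069
  F = (M+m)·ẍ + m·l·cosθ·θ̈ − m·l·sinθ·θ̇² = -14.733907 + 0.873756 − 0.013478 = -13.873628
step 5→6:
  ẍ = (ẋ'−ẋ)/dt = (0.465784979−0.506192624)/0.032473 = -1.244346
  θ̈ = (θ̇'−θ̇)/dt = (-0.912267697−-0.959136415)/0.032473 = 1.443313
  sinθ=0.038040, cosθ=0.999276
  F = (M+m)·ẍ + m·l·cosθ·θ̈ − m·l·sinθ·θ̇² = -2.576875 + 0.180465 − 0.004379 = -2.400789

F_0 = -7.474076 N
F_1 = 0.234273 N
F_2 = 0.296029 N
F_3 = 11.761788 N
F_4 = -13.873628 N
F_5 = -2.400789 N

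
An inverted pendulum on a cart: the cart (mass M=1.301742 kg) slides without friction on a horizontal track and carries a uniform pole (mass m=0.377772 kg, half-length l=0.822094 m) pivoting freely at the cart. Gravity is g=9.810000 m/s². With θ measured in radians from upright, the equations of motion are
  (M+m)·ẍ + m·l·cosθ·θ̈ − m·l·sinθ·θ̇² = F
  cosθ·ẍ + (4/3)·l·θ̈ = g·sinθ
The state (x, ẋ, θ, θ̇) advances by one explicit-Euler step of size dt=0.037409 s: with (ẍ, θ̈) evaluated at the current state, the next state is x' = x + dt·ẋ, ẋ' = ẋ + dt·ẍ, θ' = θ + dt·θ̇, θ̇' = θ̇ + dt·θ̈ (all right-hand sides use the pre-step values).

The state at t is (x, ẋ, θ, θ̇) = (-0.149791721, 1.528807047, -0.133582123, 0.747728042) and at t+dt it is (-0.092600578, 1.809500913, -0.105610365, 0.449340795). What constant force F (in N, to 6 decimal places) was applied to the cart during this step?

ẍ = (ẋ'−ẋ)/dt = (1.809500913−1.528807047)/0.037409 = 7.503378
θ̈ = (θ̇'−θ̇)/dt = (0.449340795−0.747728042)/0.037409 = -7.976349
sinθ=-0.133185, cosθ=0.991091
F = (M+m)·ẍ + m·l·cosθ·θ̈ − m·l·sinθ·θ̇² = 12.602028 + -2.455099 − -0.023126 = 10.170055

F = 10.170055 N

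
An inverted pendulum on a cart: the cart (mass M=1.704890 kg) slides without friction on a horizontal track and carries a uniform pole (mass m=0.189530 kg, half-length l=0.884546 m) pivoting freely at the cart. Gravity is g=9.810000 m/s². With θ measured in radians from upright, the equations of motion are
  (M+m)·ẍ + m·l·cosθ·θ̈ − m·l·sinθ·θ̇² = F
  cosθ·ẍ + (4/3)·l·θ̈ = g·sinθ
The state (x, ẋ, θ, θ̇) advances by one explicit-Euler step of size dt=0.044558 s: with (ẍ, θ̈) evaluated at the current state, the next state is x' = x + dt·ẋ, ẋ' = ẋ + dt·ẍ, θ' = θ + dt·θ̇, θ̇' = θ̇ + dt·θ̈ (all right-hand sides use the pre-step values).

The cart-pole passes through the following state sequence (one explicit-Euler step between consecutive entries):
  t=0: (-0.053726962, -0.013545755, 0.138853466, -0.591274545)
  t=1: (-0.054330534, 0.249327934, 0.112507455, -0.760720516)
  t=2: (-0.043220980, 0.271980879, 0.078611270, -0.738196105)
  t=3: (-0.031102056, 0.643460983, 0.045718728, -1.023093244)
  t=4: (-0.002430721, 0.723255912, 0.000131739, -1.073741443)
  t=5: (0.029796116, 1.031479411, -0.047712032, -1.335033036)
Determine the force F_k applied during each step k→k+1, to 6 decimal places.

step 0→1:
  ẍ = (ẋ'−ẋ)/dt = (0.249327934−-0.013545755)/0.044558 = 5.899585
  θ̈ = (θ̇'−θ̇)/dt = (-0.760720516−-0.591274545)/0.044558 = -3.802818
  sinθ=0.138408, cosθ=0.990375
  F = (M+m)·ẍ + m·l·cosθ·θ̈ − m·l·sinθ·θ̇² = 11.176291 + -0.631399 − 0.008112 = 10.536780
step 1→2:
  ẍ = (ẋ'−ẋ)/dt = (0.271980879−0.249327934)/0.044558 = 0.508392
  θ̈ = (θ̇'−θ̇)/dt = (-0.738196105−-0.760720516)/0.044558 = 0.505508
  sinθ=0.112270, cosθ=0.993678
  F = (M+m)·ẍ + m·l·cosθ·θ̈ − m·l·sinθ·θ̇² = 0.963109 + 0.084212 − 0.010892 = 1.036428
step 2→3:
  ẍ = (ẋ'−ẋ)/dt = (0.643460983−0.271980879)/0.044558 = 8.337001
  θ̈ = (θ̇'−θ̇)/dt = (-1.023093244−-0.738196105)/0.044558 = -6.393849
  sinθ=0.078530, cosθ=0.996912
  F = (M+m)·ẍ + m·l·cosθ·θ̈ − m·l·sinθ·θ̇² = 15.793782 + -1.068606 − 0.007174 = 14.718002
step 3→4:
  ẍ = (ẋ'−ẋ)/dt = (0.723255912−0.643460983)/0.044558 = 1.790810
  θ̈ = (θ̇'−θ̇)/dt = (-1.073741443−-1.023093244)/0.044558 = -1.136680
  sinθ=0.045703, cosθ=0.998955
  F = (M+m)·ẍ + m·l·cosθ·θ̈ − m·l·sinθ·θ̇² = 3.392547 + -0.190363 − 0.008020 = 3.194164
step 4→5:
  ẍ = (ẋ'−ẋ)/dt = (1.031479411−0.723255912)/0.044558 = 6.917355
  θ̈ = (θ̇'−θ̇)/dt = (-1.335033036−-1.073741443)/0.044558 = -5.864078
  sinθ=0.000132, cosθ=1.000000
  F = (M+m)·ẍ + m·l·cosθ·θ̈ − m·l·sinθ·θ̇² = 13.104375 + -0.983101 − 0.000025 = 12.121249

F_0 = 10.536780 N
F_1 = 1.036428 N
F_2 = 14.718002 N
F_3 = 3.194164 N
F_4 = 12.121249 N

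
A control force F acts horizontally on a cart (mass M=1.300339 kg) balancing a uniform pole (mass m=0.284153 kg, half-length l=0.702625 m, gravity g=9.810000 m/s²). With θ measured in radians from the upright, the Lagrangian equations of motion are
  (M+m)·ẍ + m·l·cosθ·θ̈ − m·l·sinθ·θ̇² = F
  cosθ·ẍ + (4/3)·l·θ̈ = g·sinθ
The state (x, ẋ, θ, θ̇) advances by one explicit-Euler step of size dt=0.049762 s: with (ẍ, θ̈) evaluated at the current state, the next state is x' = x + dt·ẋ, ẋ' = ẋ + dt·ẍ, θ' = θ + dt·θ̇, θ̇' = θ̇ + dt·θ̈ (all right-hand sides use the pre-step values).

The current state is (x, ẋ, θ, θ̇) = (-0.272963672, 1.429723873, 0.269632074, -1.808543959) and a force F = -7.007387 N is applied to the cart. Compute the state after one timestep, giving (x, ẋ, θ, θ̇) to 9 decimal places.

sinθ=0.266376822, cosθ=0.963868969
temp = (F + m·l·θ̇²·sinθ)/(M+m) = (-7.007387 + 0.173952396)/1.584492 = -4.312697447
θ̈ = (g·sinθ − cosθ·temp)/(l·(4/3 − m·cos²θ/(M+m))) = 8.258455272
ẍ = temp − m·l·θ̈·cosθ/(M+m) = -5.315701326
Euler: x'=-0.272963672+0.049762·1.429723873=-0.201817753, ẋ'=1.429723873+0.049762·-5.315701326=1.165203944
       θ'=0.269632074+0.049762·-1.808543959=0.179635310, θ̇'=-1.808543959+0.049762·8.258455272=-1.397586708

(-0.201817753, 1.165203944, 0.179635310, -1.397586708)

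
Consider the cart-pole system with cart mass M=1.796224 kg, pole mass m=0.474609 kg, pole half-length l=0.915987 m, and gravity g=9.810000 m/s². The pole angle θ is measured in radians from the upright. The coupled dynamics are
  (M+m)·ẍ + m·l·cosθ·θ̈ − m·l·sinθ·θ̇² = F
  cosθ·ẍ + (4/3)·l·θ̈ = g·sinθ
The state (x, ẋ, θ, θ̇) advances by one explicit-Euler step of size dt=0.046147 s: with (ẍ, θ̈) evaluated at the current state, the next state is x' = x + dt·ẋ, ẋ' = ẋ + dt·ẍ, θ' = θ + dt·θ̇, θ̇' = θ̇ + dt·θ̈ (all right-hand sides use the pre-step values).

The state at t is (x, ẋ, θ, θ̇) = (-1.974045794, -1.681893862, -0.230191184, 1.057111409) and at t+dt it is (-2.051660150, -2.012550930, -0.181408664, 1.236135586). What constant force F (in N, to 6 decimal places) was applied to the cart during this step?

ẍ = (ẋ'−ẋ)/dt = (-2.012550930−-1.681893862)/0.046147 = -7.165299
θ̈ = (θ̇'−θ̇)/dt = (1.236135586−1.057111409)/0.046147 = 3.879433
sinθ=-0.228164, cosθ=0.973623
F = (M+m)·ẍ + m·l·cosθ·θ̈ − m·l·sinθ·θ̇² = -16.271198 + 1.642042 − -0.110844 = -14.518312

F = -14.518312 N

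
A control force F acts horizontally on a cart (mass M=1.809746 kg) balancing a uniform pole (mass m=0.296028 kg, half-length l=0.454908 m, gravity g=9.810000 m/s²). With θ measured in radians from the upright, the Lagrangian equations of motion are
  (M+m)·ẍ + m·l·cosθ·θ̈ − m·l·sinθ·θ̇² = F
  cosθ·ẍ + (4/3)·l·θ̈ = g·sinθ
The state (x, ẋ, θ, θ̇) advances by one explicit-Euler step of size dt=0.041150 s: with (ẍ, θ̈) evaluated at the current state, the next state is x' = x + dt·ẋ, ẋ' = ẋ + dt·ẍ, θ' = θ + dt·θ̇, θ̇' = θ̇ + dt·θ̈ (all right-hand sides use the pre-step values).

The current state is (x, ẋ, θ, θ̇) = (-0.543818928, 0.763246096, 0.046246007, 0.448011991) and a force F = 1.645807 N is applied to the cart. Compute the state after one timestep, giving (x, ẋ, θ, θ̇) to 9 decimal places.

(-0.512411351, 0.797019858, 0.064681700, 0.423156995)

sinθ=0.046229524, cosθ=0.998930844
temp = (F + m·l·θ̇²·sinθ)/(M+m) = (1.645807 + 0.001249554)/2.105774 = 0.782162072
θ̈ = (g·sinθ − cosθ·temp)/(l·(4/3 − m·cos²θ/(M+m))) = -0.604009614
ẍ = temp − m·l·θ̈·cosθ/(M+m) = 0.820747549
Euler: x'=-0.543818928+0.041150·0.763246096=-0.512411351, ẋ'=0.763246096+0.041150·0.820747549=0.797019858
       θ'=0.046246007+0.041150·0.448011991=0.064681700, θ̇'=0.448011991+0.041150·-0.604009614=0.423156995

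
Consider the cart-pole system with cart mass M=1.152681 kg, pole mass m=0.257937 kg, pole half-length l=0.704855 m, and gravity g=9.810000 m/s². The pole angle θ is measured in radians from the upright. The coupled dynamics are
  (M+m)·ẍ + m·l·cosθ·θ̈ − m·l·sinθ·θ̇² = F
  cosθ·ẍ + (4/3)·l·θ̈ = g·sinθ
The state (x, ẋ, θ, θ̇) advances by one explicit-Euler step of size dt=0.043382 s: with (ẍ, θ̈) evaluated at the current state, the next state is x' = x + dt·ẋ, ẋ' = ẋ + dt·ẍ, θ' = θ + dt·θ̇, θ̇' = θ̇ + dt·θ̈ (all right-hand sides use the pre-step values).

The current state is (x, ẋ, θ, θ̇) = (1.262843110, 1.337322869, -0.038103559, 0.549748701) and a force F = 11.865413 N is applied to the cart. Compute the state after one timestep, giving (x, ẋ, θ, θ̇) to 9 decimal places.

(1.320858851, 1.762630065, -0.014254361, 0.080279190)

sinθ=-0.038094339, cosθ=0.999274147
temp = (F + m·l·θ̇²·sinθ)/(M+m) = (11.865413 + -0.002093159)/1.410618 = 8.410015923
θ̈ = (g·sinθ − cosθ·temp)/(l·(4/3 − m·cos²θ/(M+m))) = -10.821758134
ẍ = temp − m·l·θ̈·cosθ/(M+m) = 9.803771065
Euler: x'=1.262843110+0.043382·1.337322869=1.320858851, ẋ'=1.337322869+0.043382·9.803771065=1.762630065
       θ'=-0.038103559+0.043382·0.549748701=-0.014254361, θ̇'=0.549748701+0.043382·-10.821758134=0.080279190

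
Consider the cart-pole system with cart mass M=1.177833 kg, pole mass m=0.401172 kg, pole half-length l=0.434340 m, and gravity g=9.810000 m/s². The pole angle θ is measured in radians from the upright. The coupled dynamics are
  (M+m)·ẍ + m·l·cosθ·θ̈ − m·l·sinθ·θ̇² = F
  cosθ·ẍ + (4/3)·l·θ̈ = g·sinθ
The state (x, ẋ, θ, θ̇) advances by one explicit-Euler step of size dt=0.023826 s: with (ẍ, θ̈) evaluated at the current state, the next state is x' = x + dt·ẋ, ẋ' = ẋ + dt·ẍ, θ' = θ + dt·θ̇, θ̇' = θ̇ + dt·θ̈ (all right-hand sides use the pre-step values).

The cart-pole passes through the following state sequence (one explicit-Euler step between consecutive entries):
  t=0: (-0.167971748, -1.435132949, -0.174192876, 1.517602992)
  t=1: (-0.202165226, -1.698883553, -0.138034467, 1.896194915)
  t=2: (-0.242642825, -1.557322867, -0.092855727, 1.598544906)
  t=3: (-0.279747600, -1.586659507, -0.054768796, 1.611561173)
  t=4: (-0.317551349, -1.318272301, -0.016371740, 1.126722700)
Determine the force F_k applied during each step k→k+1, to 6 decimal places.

F_0 = -14.682990 N
F_1 = 7.311686 N
F_2 = -1.808142 N
F_3 = 14.271004 N

step 0→1:
  ẍ = (ẋ'−ẋ)/dt = (-1.698883553−-1.435132949)/0.023826 = -11.069865
  θ̈ = (θ̇'−θ̇)/dt = (1.896194915−1.517602992)/0.023826 = 15.889865
  sinθ=-0.173313, cosθ=0.984867
  F = (M+m)·ẍ + m·l·cosθ·θ̈ − m·l·sinθ·θ̇² = -17.479372 + 2.726830 − -0.069552 = -14.682990
step 1→2:
  ẍ = (ẋ'−ẋ)/dt = (-1.557322867−-1.698883553)/0.023826 = 5.941437
  θ̈ = (θ̇'−θ̇)/dt = (1.598544906−1.896194915)/0.023826 = -12.492655
  sinθ=-0.137597, cosθ=0.990488
  F = (M+m)·ẍ + m·l·cosθ·θ̈ − m·l·sinθ·θ̇² = 9.381559 + -2.156079 − -0.086205 = 7.311686
step 2→3:
  ẍ = (ẋ'−ẋ)/dt = (-1.586659507−-1.557322867)/0.023826 = -1.231287
  θ̈ = (θ̇'−θ̇)/dt = (1.611561173−1.598544906)/0.023826 = 0.546305
  sinθ=-0.092722, cosθ=0.995692
  F = (M+m)·ẍ + m·l·cosθ·θ̈ − m·l·sinθ·θ̇² = -1.944208 + 0.094781 − -0.041285 = -1.808142
step 3→4:
  ẍ = (ẋ'−ẋ)/dt = (-1.318272301−-1.586659507)/0.023826 = 11.264468
  θ̈ = (θ̇'−θ̇)/dt = (1.126722700−1.611561173)/0.023826 = -20.349134
  sinθ=-0.054741, cosθ=0.998501
  F = (M+m)·ẍ + m·l·cosθ·θ̈ − m·l·sinθ·θ̇² = 17.786651 + -3.540419 − -0.024773 = 14.271004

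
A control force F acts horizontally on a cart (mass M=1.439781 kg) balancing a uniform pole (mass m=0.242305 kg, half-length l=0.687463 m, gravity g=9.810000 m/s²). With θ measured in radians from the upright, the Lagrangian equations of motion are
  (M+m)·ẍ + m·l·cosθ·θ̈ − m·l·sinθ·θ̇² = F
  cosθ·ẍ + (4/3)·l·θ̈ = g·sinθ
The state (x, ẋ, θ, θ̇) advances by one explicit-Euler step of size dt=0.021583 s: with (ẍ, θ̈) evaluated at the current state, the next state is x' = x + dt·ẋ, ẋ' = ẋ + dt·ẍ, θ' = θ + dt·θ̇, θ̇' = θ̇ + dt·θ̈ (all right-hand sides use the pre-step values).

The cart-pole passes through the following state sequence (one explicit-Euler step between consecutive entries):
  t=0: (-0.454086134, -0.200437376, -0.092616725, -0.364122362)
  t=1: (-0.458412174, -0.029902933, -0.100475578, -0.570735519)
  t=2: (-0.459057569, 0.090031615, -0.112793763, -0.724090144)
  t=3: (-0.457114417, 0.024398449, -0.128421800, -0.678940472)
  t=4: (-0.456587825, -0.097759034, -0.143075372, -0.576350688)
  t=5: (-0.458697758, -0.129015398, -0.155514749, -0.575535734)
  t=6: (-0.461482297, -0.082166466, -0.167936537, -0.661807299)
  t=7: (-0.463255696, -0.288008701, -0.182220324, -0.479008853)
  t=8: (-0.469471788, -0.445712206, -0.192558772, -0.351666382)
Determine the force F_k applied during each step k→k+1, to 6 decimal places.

F_0 = 11.704974 N
F_1 = 8.175016 N
F_2 = -4.759089 N
F_3 = -8.725335 N
F_4 = -2.421871 N
F_5 = 3.001949 N
F_6 = -14.639287 N
F_7 = -11.317259 N

step 0→1:
  ẍ = (ẋ'−ẋ)/dt = (-0.029902933−-0.200437376)/0.021583 = 7.901332
  θ̈ = (θ̇'−θ̇)/dt = (-0.570735519−-0.364122362)/0.021583 = -9.572958
  sinθ=-0.092484, cosθ=0.995714
  F = (M+m)·ẍ + m·l·cosθ·θ̈ − m·l·sinθ·θ̇² = 13.290720 + -1.587788 − -0.002043 = 11.704974
step 1→2:
  ẍ = (ẋ'−ẋ)/dt = (0.090031615−-0.029902933)/0.021583 = 5.556899
  θ̈ = (θ̇'−θ̇)/dt = (-0.724090144−-0.570735519)/0.021583 = -7.105343
  sinθ=-0.100307, cosθ=0.994957
  F = (M+m)·ẍ + m·l·cosθ·θ̈ − m·l·sinθ·θ̇² = 9.347182 + -1.177608 − -0.005443 = 8.175016
step 2→3:
  ẍ = (ẋ'−ẋ)/dt = (0.024398449−0.090031615)/0.021583 = -3.040966
  θ̈ = (θ̇'−θ̇)/dt = (-0.678940472−-0.724090144)/0.021583 = 2.091909
  sinθ=-0.112555, cosθ=0.993646
  F = (M+m)·ẍ + m·l·cosθ·θ̈ − m·l·sinθ·θ̇² = -5.115166 + 0.346247 − -0.009830 = -4.759089
step 3→4:
  ẍ = (ẋ'−ẋ)/dt = (-0.097759034−0.024398449)/0.021583 = -5.659894
  θ̈ = (θ̇'−θ̇)/dt = (-0.576350688−-0.678940472)/0.021583 = 4.753268
  sinθ=-0.128069, cosθ=0.991765
  F = (M+m)·ẍ + m·l·cosθ·θ̈ − m·l·sinθ·θ̇² = -9.520428 + 0.785259 − -0.009834 = -8.725335
step 4→5:
  ẍ = (ẋ'−ẋ)/dt = (-0.129015398−-0.097759034)/0.021583 = -1.448194
  θ̈ = (θ̇'−θ̇)/dt = (-0.575535734−-0.576350688)/0.021583 = 0.037759
  sinθ=-0.142588, cosθ=0.989782
  F = (M+m)·ẍ + m·l·cosθ·θ̈ − m·l·sinθ·θ̇² = -2.435986 + 0.006225 − -0.007890 = -2.421871
step 5→6:
  ẍ = (ẋ'−ẋ)/dt = (-0.082166466−-0.129015398)/0.021583 = 2.170640
  θ̈ = (θ̇'−θ̇)/dt = (-0.661807299−-0.575535734)/0.021583 = -3.997200
  sinθ=-0.154889, cosθ=0.987932
  F = (M+m)·ẍ + m·l·cosθ·θ̈ − m·l·sinθ·θ̇² = 3.651204 + -0.657801 − -0.008546 = 3.001949
step 6→7:
  ẍ = (ẋ'−ẋ)/dt = (-0.288008701−-0.082166466)/0.021583 = -9.537239
  θ̈ = (θ̇'−θ̇)/dt = (-0.479008853−-0.661807299)/0.021583 = 8.469557
  sinθ=-0.167148, cosθ=0.985932
  F = (M+m)·ẍ + m·l·cosθ·θ̈ − m·l·sinθ·θ̇² = -16.042457 + 1.390975 − -0.012195 = -14.639287
step 7→8:
  ẍ = (ẋ'−ẋ)/dt = (-0.445712206−-0.288008701)/0.021583 = -7.306839
  θ̈ = (θ̇'−θ̇)/dt = (-0.351666382−-0.479008853)/0.021583 = 5.900128
  sinθ=-0.181214, cosθ=0.983444
  F = (M+m)·ẍ + m·l·cosθ·θ̈ − m·l·sinθ·θ̇² = -12.290731 + 0.966546 − -0.006926 = -11.317259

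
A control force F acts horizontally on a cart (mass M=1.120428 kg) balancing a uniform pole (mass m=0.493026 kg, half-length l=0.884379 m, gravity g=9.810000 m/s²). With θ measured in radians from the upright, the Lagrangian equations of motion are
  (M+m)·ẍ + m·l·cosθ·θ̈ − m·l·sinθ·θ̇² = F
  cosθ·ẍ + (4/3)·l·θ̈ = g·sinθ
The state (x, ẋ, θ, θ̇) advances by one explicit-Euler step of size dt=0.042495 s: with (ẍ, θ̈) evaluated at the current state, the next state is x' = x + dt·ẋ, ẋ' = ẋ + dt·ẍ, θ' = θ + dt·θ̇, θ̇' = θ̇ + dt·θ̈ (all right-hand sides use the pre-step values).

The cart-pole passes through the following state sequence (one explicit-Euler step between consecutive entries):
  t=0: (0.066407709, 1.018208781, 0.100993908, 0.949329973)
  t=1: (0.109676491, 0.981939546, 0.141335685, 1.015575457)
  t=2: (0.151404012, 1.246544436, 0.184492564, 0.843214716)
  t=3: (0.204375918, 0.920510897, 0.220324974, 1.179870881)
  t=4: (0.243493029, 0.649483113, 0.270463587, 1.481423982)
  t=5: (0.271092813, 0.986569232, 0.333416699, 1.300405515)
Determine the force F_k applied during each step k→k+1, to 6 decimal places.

step 0→1:
  ẍ = (ẋ'−ẋ)/dt = (0.981939546−1.018208781)/0.042495 = -0.853494
  θ̈ = (θ̇'−θ̇)/dt = (1.015575457−0.949329973)/0.042495 = 1.558901
  sinθ=0.100822, cosθ=0.994904
  F = (M+m)·ẍ + m·l·cosθ·θ̈ − m·l·sinθ·θ̇² = -1.377074 + 0.676251 − 0.039619 = -0.740441
step 1→2:
  ẍ = (ẋ'−ẋ)/dt = (1.246544436−0.981939546)/0.042495 = 6.226730
  θ̈ = (θ̇'−θ̇)/dt = (0.843214716−1.015575457)/0.042495 = -4.056024
  sinθ=0.140866, cosθ=0.990029
  F = (M+m)·ẍ + m·l·cosθ·θ̈ − m·l·sinθ·θ̇² = 10.046542 + -1.750881 − 0.063349 = 8.232313
step 2→3:
  ẍ = (ẋ'−ẋ)/dt = (0.920510897−1.246544436)/0.042495 = -7.672280
  θ̈ = (θ̇'−θ̇)/dt = (1.179870881−0.843214716)/0.042495 = 7.922254
  sinθ=0.183448, cosθ=0.983029
  F = (M+m)·ẍ + m·l·cosθ·θ̈ − m·l·sinθ·θ̇² = -12.378871 + 3.395655 − 0.056872 = -9.040088
step 3→4:
  ẍ = (ẋ'−ẋ)/dt = (0.649483113−0.920510897)/0.042495 = -6.377875
  θ̈ = (θ̇'−θ̇)/dt = (1.481423982−1.179870881)/0.042495 = 7.096202
  sinθ=0.218547, cosθ=0.975826
  F = (M+m)·ẍ + m·l·cosθ·θ̈ − m·l·sinθ·θ̇² = -10.290407 + 3.019304 − 0.132654 = -7.403758
step 4→5:
  ẍ = (ẋ'−ẋ)/dt = (0.986569232−0.649483113)/0.042495 = 7.932371
  θ̈ = (θ̇'−θ̇)/dt = (1.300405515−1.481423982)/0.042495 = -4.259759
  sinθ=0.267178, cosθ=0.963647
  F = (M+m)·ẍ + m·l·cosθ·θ̈ − m·l·sinθ·θ̇² = 12.798516 + -1.789828 − 0.255663 = 10.753025

F_0 = -0.740441 N
F_1 = 8.232313 N
F_2 = -9.040088 N
F_3 = -7.403758 N
F_4 = 10.753025 N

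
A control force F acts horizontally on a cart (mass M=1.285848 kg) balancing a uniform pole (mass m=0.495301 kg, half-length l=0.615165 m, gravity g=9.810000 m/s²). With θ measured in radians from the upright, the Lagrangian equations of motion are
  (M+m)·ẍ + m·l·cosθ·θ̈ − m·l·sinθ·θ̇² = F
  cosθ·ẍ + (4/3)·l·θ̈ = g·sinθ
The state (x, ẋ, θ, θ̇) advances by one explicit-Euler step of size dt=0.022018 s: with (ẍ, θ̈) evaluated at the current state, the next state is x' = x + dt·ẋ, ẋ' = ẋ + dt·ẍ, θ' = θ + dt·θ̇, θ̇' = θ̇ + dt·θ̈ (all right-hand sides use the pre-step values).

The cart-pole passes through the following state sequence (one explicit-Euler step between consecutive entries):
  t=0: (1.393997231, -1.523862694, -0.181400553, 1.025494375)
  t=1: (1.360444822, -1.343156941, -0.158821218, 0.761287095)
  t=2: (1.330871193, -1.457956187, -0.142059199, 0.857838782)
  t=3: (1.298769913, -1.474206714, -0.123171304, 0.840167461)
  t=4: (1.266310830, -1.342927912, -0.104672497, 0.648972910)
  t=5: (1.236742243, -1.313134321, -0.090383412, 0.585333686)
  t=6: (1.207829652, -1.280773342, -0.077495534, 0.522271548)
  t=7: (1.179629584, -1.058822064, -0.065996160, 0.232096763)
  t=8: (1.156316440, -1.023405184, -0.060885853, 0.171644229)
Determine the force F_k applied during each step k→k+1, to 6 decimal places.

step 0→1:
  ẍ = (ẋ'−ẋ)/dt = (-1.343156941−-1.523862694)/0.022018 = 8.207183
  θ̈ = (θ̇'−θ̇)/dt = (0.761287095−1.025494375)/0.022018 = -11.999604
  sinθ=-0.180407, cosθ=0.983592
  F = (M+m)·ẍ + m·l·cosθ·θ̈ − m·l·sinθ·θ̇² = 14.618216 + -3.596191 − -0.057807 = 11.079832
step 1→2:
  ẍ = (ẋ'−ẋ)/dt = (-1.457956187−-1.343156941)/0.022018 = -5.213882
  θ̈ = (θ̇'−θ̇)/dt = (0.857838782−0.761287095)/0.022018 = 4.385125
  sinθ=-0.158154, cosθ=0.987414
  F = (M+m)·ẍ + m·l·cosθ·θ̈ − m·l·sinθ·θ̇² = -9.286700 + 1.319296 − -0.027928 = -7.939476
step 2→3:
  ẍ = (ẋ'−ẋ)/dt = (-1.474206714−-1.457956187)/0.022018 = -0.738056
  θ̈ = (θ̇'−θ̇)/dt = (0.840167461−0.857838782)/0.022018 = -0.802585
  sinθ=-0.141582, cosθ=0.989927
  F = (M+m)·ẍ + m·l·cosθ·θ̈ − m·l·sinθ·θ̇² = -1.314589 + -0.242078 − -0.031745 = -1.524921
step 3→4:
  ẍ = (ẋ'−ẋ)/dt = (-1.342927912−-1.474206714)/0.022018 = 5.962340
  θ̈ = (θ̇'−θ̇)/dt = (0.648972910−0.840167461)/0.022018 = -8.683557
  sinθ=-0.122860, cosθ=0.992424
  F = (M+m)·ẍ + m·l·cosθ·θ̈ − m·l·sinθ·θ̇² = 10.619816 + -2.625764 − -0.026424 = 8.020476
step 4→5:
  ẍ = (ẋ'−ẋ)/dt = (-1.313134321−-1.342927912)/0.022018 = 1.353147
  θ̈ = (θ̇'−θ̇)/dt = (0.585333686−0.648972910)/0.022018 = -2.890327
  sinθ=-0.104481, cosθ=0.994527
  F = (M+m)·ẍ + m·l·cosθ·θ̈ − m·l·sinθ·θ̇² = 2.410156 + -0.875839 − -0.013408 = 1.547725
step 5→6:
  ẍ = (ẋ'−ẋ)/dt = (-1.280773342−-1.313134321)/0.022018 = 1.469751
  θ̈ = (θ̇'−θ̇)/dt = (0.522271548−0.585333686)/0.022018 = -2.864117
  sinθ=-0.090260, cosθ=0.995918
  F = (M+m)·ẍ + m·l·cosθ·θ̈ − m·l·sinθ·θ̇² = 2.617846 + -0.869111 − -0.009422 = 1.758157
step 6→7:
  ẍ = (ẋ'−ẋ)/dt = (-1.058822064−-1.280773342)/0.022018 = 10.080447
  θ̈ = (θ̇'−θ̇)/dt = (0.232096763−0.522271548)/0.022018 = -13.178980
  sinθ=-0.077418, cosθ=0.996999
  F = (M+m)·ẍ + m·l·cosθ·θ̈ − m·l·sinθ·θ̇² = 17.954778 + -4.003476 − -0.006434 = 13.957736
step 7→8:
  ẍ = (ẋ'−ẋ)/dt = (-1.023405184−-1.058822064)/0.022018 = 1.608542
  θ̈ = (θ̇'−θ̇)/dt = (0.171644229−0.232096763)/0.022018 = -2.745596
  sinθ=-0.065948, cosθ=0.997823
  F = (M+m)·ẍ + m·l·cosθ·θ̈ − m·l·sinθ·θ̇² = 2.865053 + -0.834740 − -0.001082 = 2.031396

F_0 = 11.079832 N
F_1 = -7.939476 N
F_2 = -1.524921 N
F_3 = 8.020476 N
F_4 = 1.547725 N
F_5 = 1.758157 N
F_6 = 13.957736 N
F_7 = 2.031396 N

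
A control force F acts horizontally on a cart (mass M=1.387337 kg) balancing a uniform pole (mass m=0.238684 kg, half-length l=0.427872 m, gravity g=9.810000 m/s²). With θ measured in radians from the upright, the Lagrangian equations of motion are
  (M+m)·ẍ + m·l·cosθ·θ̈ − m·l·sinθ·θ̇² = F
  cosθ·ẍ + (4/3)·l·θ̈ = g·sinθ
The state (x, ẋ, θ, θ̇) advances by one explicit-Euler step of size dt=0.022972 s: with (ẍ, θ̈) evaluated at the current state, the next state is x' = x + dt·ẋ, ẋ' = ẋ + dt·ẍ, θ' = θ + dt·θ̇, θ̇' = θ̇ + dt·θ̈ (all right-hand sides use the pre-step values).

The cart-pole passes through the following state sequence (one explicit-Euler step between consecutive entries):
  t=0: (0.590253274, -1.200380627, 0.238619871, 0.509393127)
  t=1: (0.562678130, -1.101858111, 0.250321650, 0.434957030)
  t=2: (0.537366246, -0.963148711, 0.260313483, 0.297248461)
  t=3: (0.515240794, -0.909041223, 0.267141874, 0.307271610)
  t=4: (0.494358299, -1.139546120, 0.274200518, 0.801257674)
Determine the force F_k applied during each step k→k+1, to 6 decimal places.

F_0 = 6.645887 N
F_1 = 9.220317 N
F_2 = 3.870612 N
F_3 = -14.200105 N

step 0→1:
  ẍ = (ẋ'−ẋ)/dt = (-1.101858111−-1.200380627)/0.022972 = 4.288809
  θ̈ = (θ̇'−θ̇)/dt = (0.434957030−0.509393127)/0.022972 = -3.240297
  sinθ=0.236362, cosθ=0.971665
  F = (M+m)·ẍ + m·l·cosθ·θ̈ − m·l·sinθ·θ̇² = 6.973693 + -0.321543 − 0.006264 = 6.645887
step 1→2:
  ẍ = (ẋ'−ẋ)/dt = (-0.963148711−-1.101858111)/0.022972 = 6.038194
  θ̈ = (θ̇'−θ̇)/dt = (0.297248461−0.434957030)/0.022972 = -5.994627
  sinθ=0.247716, cosθ=0.968833
  F = (M+m)·ẍ + m·l·cosθ·θ̈ − m·l·sinθ·θ̇² = 9.818231 + -0.593128 − 0.004786 = 9.220317
step 2→3:
  ẍ = (ẋ'−ẋ)/dt = (-0.909041223−-0.963148711)/0.022972 = 2.355367
  θ̈ = (θ̇'−θ̇)/dt = (0.307271610−0.297248461)/0.022972 = 0.436320
  sinθ=0.257383, cosθ=0.966309
  F = (M+m)·ẍ + m·l·cosθ·θ̈ − m·l·sinθ·θ̇² = 3.829876 + 0.043058 − 0.002323 = 3.870612
step 3→4:
  ẍ = (ẋ'−ẋ)/dt = (-1.139546120−-0.909041223)/0.022972 = -10.034168
  θ̈ = (θ̇'−θ̇)/dt = (0.801257674−0.307271610)/0.022972 = 21.503834
  sinθ=0.263976, cosθ=0.964529
  F = (M+m)·ẍ + m·l·cosθ·θ̈ − m·l·sinθ·θ̇² = -16.315767 + 2.118207 − 0.002545 = -14.200105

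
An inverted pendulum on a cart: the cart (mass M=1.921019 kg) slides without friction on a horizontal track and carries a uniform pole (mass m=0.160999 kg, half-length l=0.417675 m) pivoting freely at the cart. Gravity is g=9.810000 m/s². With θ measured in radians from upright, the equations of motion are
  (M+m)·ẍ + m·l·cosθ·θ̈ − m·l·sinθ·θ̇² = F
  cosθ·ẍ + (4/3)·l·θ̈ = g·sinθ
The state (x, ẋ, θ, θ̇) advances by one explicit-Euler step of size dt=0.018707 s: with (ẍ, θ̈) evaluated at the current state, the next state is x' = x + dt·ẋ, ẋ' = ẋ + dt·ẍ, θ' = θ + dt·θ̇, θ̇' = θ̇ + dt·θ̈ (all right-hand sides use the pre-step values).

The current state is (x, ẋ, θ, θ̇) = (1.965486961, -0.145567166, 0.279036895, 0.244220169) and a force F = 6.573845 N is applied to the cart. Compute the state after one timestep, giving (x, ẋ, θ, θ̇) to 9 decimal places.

(1.962763836, -0.086123106, 0.283605522, 0.232370420)

sinθ=0.275429923, cosθ=0.961321152
temp = (F + m·l·θ̇²·sinθ)/(M+m) = (6.573845 + 0.001104678)/2.082018 = 3.157969661
θ̈ = (g·sinθ − cosθ·temp)/(l·(4/3 − m·cos²θ/(M+m))) = -0.633439281
ẍ = temp − m·l·θ̈·cosθ/(M+m) = 3.177637230
Euler: x'=1.965486961+0.018707·-0.145567166=1.962763836, ẋ'=-0.145567166+0.018707·3.177637230=-0.086123106
       θ'=0.279036895+0.018707·0.244220169=0.283605522, θ̇'=0.244220169+0.018707·-0.633439281=0.232370420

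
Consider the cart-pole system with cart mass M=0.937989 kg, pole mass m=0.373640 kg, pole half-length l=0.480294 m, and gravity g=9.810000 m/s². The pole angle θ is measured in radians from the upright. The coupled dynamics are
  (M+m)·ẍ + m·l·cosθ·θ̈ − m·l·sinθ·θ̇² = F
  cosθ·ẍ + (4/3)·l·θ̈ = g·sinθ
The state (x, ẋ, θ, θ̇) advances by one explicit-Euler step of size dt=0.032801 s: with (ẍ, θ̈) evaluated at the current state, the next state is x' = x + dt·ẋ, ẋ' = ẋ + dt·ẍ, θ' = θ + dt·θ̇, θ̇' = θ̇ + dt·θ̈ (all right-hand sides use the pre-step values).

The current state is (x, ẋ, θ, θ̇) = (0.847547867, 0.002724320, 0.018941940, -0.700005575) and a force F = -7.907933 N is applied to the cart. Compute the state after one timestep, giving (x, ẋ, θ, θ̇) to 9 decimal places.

sinθ=0.018940807, cosθ=0.999820607
temp = (F + m·l·θ̇²·sinθ)/(M+m) = (-7.907933 + 0.001665567)/1.311629 = -6.027822985
θ̈ = (g·sinθ − cosθ·temp)/(l·(4/3 − m·cos²θ/(M+m))) = 12.335763659
ẍ = temp − m·l·θ̈·cosθ/(M+m) = -7.715299114
Euler: x'=0.847547867+0.032801·0.002724320=0.847637227, ẋ'=0.002724320+0.032801·-7.715299114=-0.250345206
       θ'=0.018941940+0.032801·-0.700005575=-0.004018943, θ̇'=-0.700005575+0.032801·12.335763659=-0.295380191

(0.847637227, -0.250345206, -0.004018943, -0.295380191)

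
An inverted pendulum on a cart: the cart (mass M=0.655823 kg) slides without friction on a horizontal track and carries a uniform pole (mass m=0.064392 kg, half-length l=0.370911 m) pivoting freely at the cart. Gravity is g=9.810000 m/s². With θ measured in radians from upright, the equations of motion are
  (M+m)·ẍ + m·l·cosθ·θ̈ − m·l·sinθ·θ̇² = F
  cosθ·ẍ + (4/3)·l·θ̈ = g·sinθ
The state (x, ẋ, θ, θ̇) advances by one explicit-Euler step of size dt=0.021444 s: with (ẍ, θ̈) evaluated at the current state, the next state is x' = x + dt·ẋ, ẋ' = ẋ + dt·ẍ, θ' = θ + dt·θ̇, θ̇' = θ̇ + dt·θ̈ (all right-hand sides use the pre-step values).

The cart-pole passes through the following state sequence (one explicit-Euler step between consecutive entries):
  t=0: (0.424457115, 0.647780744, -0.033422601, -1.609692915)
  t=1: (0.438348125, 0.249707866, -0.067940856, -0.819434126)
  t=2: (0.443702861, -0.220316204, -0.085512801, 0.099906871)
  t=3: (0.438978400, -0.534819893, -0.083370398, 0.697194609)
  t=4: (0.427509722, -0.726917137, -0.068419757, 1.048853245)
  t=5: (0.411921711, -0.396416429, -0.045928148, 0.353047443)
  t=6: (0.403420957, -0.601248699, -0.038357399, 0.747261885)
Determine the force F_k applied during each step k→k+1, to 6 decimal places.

step 0→1:
  ẍ = (ẋ'−ẋ)/dt = (0.249707866−0.647780744)/0.021444 = -18.563369
  θ̈ = (θ̇'−θ̇)/dt = (-0.819434126−-1.609692915)/0.021444 = 36.852210
  sinθ=-0.033416, cosθ=0.999442
  F = (M+m)·ẍ + m·l·cosθ·θ̈ − m·l·sinθ·θ̇² = -13.369617 + 0.879676 − -0.002068 = -12.487873
step 1→2:
  ẍ = (ẋ'−ẋ)/dt = (-0.220316204−0.249707866)/0.021444 = -21.918675
  θ̈ = (θ̇'−θ̇)/dt = (0.099906871−-0.819434126)/0.021444 = 42.871712
  sinθ=-0.067889, cosθ=0.997693
  F = (M+m)·ẍ + m·l·cosθ·θ̈ − m·l·sinθ·θ̇² = -15.786159 + 1.021573 − -0.001089 = -14.763497
step 2→3:
  ẍ = (ẋ'−ẋ)/dt = (-0.534819893−-0.220316204)/0.021444 = -14.666279
  θ̈ = (θ̇'−θ̇)/dt = (0.697194609−0.099906871)/0.021444 = 27.853373
  sinθ=-0.085409, cosθ=0.996346
  F = (M+m)·ẍ + m·l·cosθ·θ̈ − m·l·sinθ·θ̇² = -10.562874 + 0.662811 − -0.000020 = -9.900043
step 3→4:
  ẍ = (ẋ'−ẋ)/dt = (-0.726917137−-0.534819893)/0.021444 = -8.958088
  θ̈ = (θ̇'−θ̇)/dt = (1.048853245−0.697194609)/0.021444 = 16.398929
  sinθ=-0.083274, cosθ=0.996527
  F = (M+m)·ẍ + m·l·cosθ·θ̈ − m·l·sinθ·θ̇² = -6.451750 + 0.390307 − -0.000967 = -6.060476
step 4→5:
  ẍ = (ẋ'−ẋ)/dt = (-0.396416429−-0.726917137)/0.021444 = 15.412270
  θ̈ = (θ̇'−θ̇)/dt = (0.353047443−1.048853245)/0.021444 = -32.447575
  sinθ=-0.068366, cosθ=0.997660
  F = (M+m)·ẍ + m·l·cosθ·θ̈ − m·l·sinθ·θ̇² = 11.100148 + -0.773155 − -0.001796 = 10.328789
step 5→6:
  ẍ = (ẋ'−ẋ)/dt = (-0.601248699−-0.396416429)/0.021444 = -9.551962
  θ̈ = (θ̇'−θ̇)/dt = (0.747261885−0.353047443)/0.021444 = 18.383438
  sinθ=-0.045912, cosθ=0.998945
  F = (M+m)·ẍ + m·l·cosθ·θ̈ − m·l·sinθ·θ̇² = -6.879466 + 0.438602 − -0.000137 = -6.440728

F_0 = -12.487873 N
F_1 = -14.763497 N
F_2 = -9.900043 N
F_3 = -6.060476 N
F_4 = 10.328789 N
F_5 = -6.440728 N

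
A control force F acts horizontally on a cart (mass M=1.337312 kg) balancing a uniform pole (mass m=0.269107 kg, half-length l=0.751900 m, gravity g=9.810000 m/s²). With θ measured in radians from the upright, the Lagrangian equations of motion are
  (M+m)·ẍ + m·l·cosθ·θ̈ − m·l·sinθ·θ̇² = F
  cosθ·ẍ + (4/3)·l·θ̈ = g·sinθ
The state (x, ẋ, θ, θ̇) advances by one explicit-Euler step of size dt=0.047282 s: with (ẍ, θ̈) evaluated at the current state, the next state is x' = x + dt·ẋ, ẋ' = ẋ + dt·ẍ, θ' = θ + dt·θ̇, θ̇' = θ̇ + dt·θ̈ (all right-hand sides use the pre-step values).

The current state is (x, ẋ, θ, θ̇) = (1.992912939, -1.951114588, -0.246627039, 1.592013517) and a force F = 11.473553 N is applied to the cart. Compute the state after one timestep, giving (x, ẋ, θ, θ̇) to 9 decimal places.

sinθ=-0.244134454, cosθ=0.969741392
temp = (F + m·l·θ̇²·sinθ)/(M+m) = (11.473553 + -0.125200959)/1.606419 = 7.064378622
θ̈ = (g·sinθ − cosθ·temp)/(l·(4/3 − m·cos²θ/(M+m))) = -10.457824174
ẍ = temp − m·l·θ̈·cosθ/(M+m) = 8.341768635
Euler: x'=1.992912939+0.047282·-1.951114588=1.900660339, ẋ'=-1.951114588+0.047282·8.341768635=-1.556699083
       θ'=-0.246627039+0.047282·1.592013517=-0.171353456, θ̇'=1.592013517+0.047282·-10.457824174=1.097546674

(1.900660339, -1.556699083, -0.171353456, 1.097546674)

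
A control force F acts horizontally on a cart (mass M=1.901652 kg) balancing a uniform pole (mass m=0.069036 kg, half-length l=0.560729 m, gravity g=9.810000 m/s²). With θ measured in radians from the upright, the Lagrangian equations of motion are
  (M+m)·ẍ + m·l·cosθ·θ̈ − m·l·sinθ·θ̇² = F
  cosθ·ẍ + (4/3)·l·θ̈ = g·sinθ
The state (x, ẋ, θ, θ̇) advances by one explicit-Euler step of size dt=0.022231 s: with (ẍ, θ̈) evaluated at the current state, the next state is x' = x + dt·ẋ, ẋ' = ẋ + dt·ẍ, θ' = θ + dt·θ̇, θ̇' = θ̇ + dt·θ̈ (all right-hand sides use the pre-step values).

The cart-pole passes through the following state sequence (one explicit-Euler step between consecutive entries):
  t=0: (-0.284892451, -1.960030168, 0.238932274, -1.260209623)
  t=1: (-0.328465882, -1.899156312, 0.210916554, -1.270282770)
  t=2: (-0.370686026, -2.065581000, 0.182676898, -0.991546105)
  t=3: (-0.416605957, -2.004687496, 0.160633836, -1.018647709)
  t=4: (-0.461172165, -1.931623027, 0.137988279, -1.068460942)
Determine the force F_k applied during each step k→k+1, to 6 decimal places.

F_0 = 5.364629 N
F_1 = -14.291347 N
F_2 = 5.344642 N
F_3 = 6.384822 N

step 0→1:
  ẍ = (ẋ'−ẋ)/dt = (-1.899156312−-1.960030168)/0.022231 = 2.738242
  θ̈ = (θ̇'−θ̇)/dt = (-1.270282770−-1.260209623)/0.022231 = -0.453113
  sinθ=0.236665, cosθ=0.971591
  F = (M+m)·ẍ + m·l·cosθ·θ̈ − m·l·sinθ·θ̇² = 5.396220 + -0.017042 − 0.014550 = 5.364629
step 1→2:
  ẍ = (ẋ'−ẋ)/dt = (-2.065581000−-1.899156312)/0.022231 = -7.486154
  θ̈ = (θ̇'−θ̇)/dt = (-0.991546105−-1.270282770)/0.022231 = 12.538197
  sinθ=0.209356, cosθ=0.977839
  F = (M+m)·ẍ + m·l·cosθ·θ̈ − m·l·sinθ·θ̇² = -14.752874 + 0.474604 − 0.013077 = -14.291347
step 2→3:
  ẍ = (ẋ'−ẋ)/dt = (-2.004687496−-2.065581000)/0.022231 = 2.739126
  θ̈ = (θ̇'−θ̇)/dt = (-1.018647709−-0.991546105)/0.022231 = -1.219091
  sinθ=0.181663, cosθ=0.983361
  F = (M+m)·ẍ + m·l·cosθ·θ̈ − m·l·sinθ·θ̇² = 5.397962 + -0.046406 − 0.006914 = 5.344642
step 3→4:
  ẍ = (ẋ'−ẋ)/dt = (-1.931623027−-2.004687496)/0.022231 = 3.286603
  θ̈ = (θ̇'−θ̇)/dt = (-1.068460942−-1.018647709)/0.022231 = -2.240710
  sinθ=0.159944, cosθ=0.987126
  F = (M+m)·ẍ + m·l·cosθ·θ̈ − m·l·sinθ·θ̇² = 6.476869 + -0.085622 − 0.006425 = 6.384822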